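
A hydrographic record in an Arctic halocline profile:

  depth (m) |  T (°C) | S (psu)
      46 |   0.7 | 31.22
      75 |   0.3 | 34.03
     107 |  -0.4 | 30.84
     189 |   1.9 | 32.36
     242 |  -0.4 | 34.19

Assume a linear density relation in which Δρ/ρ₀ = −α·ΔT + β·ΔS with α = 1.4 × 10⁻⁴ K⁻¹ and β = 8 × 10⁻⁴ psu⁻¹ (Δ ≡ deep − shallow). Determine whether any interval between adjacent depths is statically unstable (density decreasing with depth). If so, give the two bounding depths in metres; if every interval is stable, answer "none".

75–107 m

Evaluate Δρ/ρ₀ = −αΔT + βΔS across each adjacent pair:
  46–75 m: −αΔT+βΔS = −(1.4 × 10⁻⁴)(-0.4)+(8 × 10⁻⁴)(+2.81) = 2.3 × 10⁻³ → stable
  75–107 m: −αΔT+βΔS = −(1.4 × 10⁻⁴)(-0.7)+(8 × 10⁻⁴)(-3.19) = -2.5 × 10⁻³ → UNSTABLE
  107–189 m: −αΔT+βΔS = −(1.4 × 10⁻⁴)(+2.3)+(8 × 10⁻⁴)(+1.52) = 8.9 × 10⁻⁴ → stable
  189–242 m: −αΔT+βΔS = −(1.4 × 10⁻⁴)(-2.3)+(8 × 10⁻⁴)(+1.83) = 1.8 × 10⁻³ → stable
The 75–107 m interval has Δρ < 0: lighter water underlies denser water.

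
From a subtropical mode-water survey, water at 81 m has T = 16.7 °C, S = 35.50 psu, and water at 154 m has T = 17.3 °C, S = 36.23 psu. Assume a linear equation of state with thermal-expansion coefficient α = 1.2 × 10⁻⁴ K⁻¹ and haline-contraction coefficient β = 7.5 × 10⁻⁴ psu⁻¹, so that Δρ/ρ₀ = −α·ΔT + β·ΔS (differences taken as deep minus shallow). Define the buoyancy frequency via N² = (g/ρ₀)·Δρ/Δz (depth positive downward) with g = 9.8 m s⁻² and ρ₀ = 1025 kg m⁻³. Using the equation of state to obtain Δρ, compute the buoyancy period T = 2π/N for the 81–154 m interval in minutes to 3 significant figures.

ΔT = +0.6 K, ΔS = +0.73 psu (deep − shallow).
Δρ/ρ₀ = −αΔT + βΔS = -7.20 × 10⁻⁵ + 5.475 × 10⁻⁴ = 4.755 × 10⁻⁴, so Δρ ≈ 0.4874 kg m⁻³.
N² = (g/ρ₀)·Δρ/Δz = g·(Δρ/ρ₀)/Δz = 9.8 × 4.755 × 10⁻⁴ / 73 = 6.3834 × 10⁻⁵ s⁻².
N = √(6.3834 × 10⁻⁵) = 7.9896 × 10⁻³ rad s⁻¹ → T = 2π/N = 786.42 s = 13.107 min ≈ 13.1 min.

13.1 min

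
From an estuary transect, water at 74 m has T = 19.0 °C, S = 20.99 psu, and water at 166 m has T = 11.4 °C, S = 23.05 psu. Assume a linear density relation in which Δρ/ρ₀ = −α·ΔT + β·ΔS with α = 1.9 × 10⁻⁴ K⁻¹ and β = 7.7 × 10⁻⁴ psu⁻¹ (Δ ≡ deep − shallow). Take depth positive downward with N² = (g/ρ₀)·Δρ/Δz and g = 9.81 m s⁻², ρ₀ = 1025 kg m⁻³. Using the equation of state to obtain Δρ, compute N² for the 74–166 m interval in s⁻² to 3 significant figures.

ΔT = -7.6 K, ΔS = +2.06 psu (deep − shallow).
Δρ/ρ₀ = −αΔT + βΔS = 1.444 × 10⁻³ + 1.5862 × 10⁻³ = 3.0302 × 10⁻³, so Δρ ≈ 3.106 kg m⁻³.
N² = (g/ρ₀)·Δρ/Δz = g·(Δρ/ρ₀)/Δz = 9.81 × 3.0302 × 10⁻³ / 92 = 3.2311 × 10⁻⁴ s⁻² ≈ 3.23 × 10⁻⁴ s⁻².

3.23 × 10⁻⁴ s⁻²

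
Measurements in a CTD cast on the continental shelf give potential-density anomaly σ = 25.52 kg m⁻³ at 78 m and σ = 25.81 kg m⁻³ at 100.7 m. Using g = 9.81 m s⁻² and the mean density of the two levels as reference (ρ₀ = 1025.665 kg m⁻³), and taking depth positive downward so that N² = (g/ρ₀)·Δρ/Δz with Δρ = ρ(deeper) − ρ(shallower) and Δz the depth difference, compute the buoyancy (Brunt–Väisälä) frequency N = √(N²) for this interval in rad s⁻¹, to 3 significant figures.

Δρ = 1025.81 − 1025.52 = 0.29 kg m⁻³ over Δz = 100.7 − 78 = 22.7 m.
N² = (9.81/1025.665) × (0.29/22.7) = 1.2219 × 10⁻⁴ s⁻².
N = √(1.2219 × 10⁻⁴) = 0.011054 rad s⁻¹ ≈ 0.0111 rad s⁻¹.
A positive N² confirms static stability across the interval.

0.0111 rad s⁻¹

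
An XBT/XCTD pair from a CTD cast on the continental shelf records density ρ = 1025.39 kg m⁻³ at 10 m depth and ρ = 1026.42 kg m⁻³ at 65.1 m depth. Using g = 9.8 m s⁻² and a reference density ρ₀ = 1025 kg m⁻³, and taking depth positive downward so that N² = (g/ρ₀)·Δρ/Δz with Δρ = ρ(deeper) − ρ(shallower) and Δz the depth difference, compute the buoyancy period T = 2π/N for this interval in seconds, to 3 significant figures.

470 s

Δρ = 1026.42 − 1025.39 = 1.03 kg m⁻³ over Δz = 65.1 − 10 = 55.1 m.
N² = (9.8/1025) × (1.03/55.1) = 1.7873 × 10⁻⁴ s⁻².
N = √(1.7873 × 10⁻⁴) = 0.013369 rad s⁻¹, so T = 2π/N = 469.98 s ≈ 470 s.
A positive N² confirms static stability across the interval.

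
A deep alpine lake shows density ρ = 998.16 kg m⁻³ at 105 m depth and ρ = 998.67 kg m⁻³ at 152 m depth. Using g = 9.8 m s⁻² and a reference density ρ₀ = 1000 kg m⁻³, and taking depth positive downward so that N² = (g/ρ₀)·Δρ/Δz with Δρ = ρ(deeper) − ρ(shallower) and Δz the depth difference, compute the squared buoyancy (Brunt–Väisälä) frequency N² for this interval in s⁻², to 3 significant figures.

Δρ = 998.67 − 998.16 = 0.51 kg m⁻³ over Δz = 152 − 105 = 47 m.
N² = (9.8/1000) × (0.51/47) = 1.0634 × 10⁻⁴ s⁻² ≈ 1.06 × 10⁻⁴ s⁻².

1.06 × 10⁻⁴ s⁻²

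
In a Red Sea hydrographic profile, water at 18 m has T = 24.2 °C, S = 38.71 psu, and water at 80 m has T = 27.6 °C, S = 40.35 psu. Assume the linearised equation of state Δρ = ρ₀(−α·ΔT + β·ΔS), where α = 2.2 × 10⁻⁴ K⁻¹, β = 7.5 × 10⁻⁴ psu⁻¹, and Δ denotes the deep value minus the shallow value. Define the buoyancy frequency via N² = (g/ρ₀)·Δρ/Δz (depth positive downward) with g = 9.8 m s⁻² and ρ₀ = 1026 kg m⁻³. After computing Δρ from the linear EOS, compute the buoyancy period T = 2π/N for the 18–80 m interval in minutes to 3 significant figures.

ΔT = +3.4 K, ΔS = +1.64 psu (deep − shallow).
Δρ/ρ₀ = −αΔT + βΔS = -7.48 × 10⁻⁴ + 1.23 × 10⁻³ = 4.82 × 10⁻⁴, so Δρ ≈ 0.4945 kg m⁻³.
N² = (g/ρ₀)·Δρ/Δz = g·(Δρ/ρ₀)/Δz = 9.8 × 4.82 × 10⁻⁴ / 62 = 7.6187 × 10⁻⁵ s⁻².
N = √(7.6187 × 10⁻⁵) = 8.7285 × 10⁻³ rad s⁻¹ → T = 2π/N = 719.85 s = 11.998 min ≈ 12.0 min.

12.0 min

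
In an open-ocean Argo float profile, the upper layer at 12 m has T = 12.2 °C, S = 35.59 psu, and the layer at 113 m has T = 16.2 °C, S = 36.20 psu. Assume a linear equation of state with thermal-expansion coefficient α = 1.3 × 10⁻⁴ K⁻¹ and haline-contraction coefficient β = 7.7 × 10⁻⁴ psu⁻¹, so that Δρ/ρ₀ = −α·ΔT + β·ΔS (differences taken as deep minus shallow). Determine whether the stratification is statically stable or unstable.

ΔT = 16.2 − 12.2 = +4.0 K and ΔS = 36.20 − 35.59 = +0.61 psu (deep − shallow).
−αΔT = -5.20 × 10⁻⁴; βΔS = 4.697 × 10⁻⁴; sum Δρ/ρ₀ = -5.03 × 10⁻⁵.
Δρ/ρ₀ < 0, so Δρ < 0: deeper water is lighter → statically unstable; the column would overturn.

unstable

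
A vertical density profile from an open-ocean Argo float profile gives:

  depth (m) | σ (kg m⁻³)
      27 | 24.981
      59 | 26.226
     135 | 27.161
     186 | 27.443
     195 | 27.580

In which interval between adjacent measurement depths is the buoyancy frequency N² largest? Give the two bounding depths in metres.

Compute the density gradient over each adjacent pair:
  27–59 m: Δρ/Δz = 1.245/32 = 0.039 kg m⁻⁴
  59–135 m: Δρ/Δz = 0.935/76 = 0.012 kg m⁻⁴
  135–186 m: Δρ/Δz = 0.282/51 = 5.5 × 10⁻³ kg m⁻⁴
  186–195 m: Δρ/Δz = 0.137/9 = 0.015 kg m⁻⁴
The largest gradient is in the 27–59 m interval — the pycnocline.

27–59 m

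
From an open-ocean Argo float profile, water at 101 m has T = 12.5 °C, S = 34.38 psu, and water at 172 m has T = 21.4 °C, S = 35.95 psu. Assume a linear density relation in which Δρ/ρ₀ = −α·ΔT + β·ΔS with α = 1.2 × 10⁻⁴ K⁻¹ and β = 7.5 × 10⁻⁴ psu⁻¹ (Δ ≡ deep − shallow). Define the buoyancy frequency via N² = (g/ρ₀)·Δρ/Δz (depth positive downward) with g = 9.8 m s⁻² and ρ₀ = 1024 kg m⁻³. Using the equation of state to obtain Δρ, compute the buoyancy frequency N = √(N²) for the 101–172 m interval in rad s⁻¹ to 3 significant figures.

3.89 × 10⁻³ rad s⁻¹

ΔT = +8.9 K, ΔS = +1.57 psu (deep − shallow).
Δρ/ρ₀ = −αΔT + βΔS = -1.068 × 10⁻³ + 1.1775 × 10⁻³ = 1.095 × 10⁻⁴, so Δρ ≈ 0.1121 kg m⁻³.
N² = (g/ρ₀)·Δρ/Δz = g·(Δρ/ρ₀)/Δz = 9.8 × 1.095 × 10⁻⁴ / 71 = 1.5114 × 10⁻⁵ s⁻².
N = √(1.5114 × 10⁻⁵) = 3.8877 × 10⁻³ rad s⁻¹ ≈ 3.89 × 10⁻³ rad s⁻¹.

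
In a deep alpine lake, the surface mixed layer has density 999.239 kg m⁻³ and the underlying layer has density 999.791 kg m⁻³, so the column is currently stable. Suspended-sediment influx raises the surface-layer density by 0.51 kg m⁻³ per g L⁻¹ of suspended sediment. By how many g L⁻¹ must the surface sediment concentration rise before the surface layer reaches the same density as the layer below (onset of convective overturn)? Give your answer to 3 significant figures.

1.08 g L⁻¹

Density deficit of the surface layer: 999.791 − 999.239 = 0.552 kg m⁻³.
Required change = 0.552 / 0.51 = 1.08 g L⁻¹.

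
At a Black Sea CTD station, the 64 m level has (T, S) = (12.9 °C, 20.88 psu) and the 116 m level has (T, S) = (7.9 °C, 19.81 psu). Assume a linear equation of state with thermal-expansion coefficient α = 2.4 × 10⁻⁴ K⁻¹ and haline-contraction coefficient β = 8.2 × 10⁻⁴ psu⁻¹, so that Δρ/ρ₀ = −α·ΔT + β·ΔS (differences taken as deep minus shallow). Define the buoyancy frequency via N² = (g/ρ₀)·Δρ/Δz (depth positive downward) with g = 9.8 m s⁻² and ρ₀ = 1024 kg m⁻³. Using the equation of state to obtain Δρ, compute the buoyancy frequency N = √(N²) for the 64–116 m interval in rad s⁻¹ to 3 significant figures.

7.80 × 10⁻³ rad s⁻¹

ΔT = -5.0 K, ΔS = -1.07 psu (deep − shallow).
Δρ/ρ₀ = −αΔT + βΔS = 1.20 × 10⁻³ − 8.774 × 10⁻⁴ = 3.226 × 10⁻⁴, so Δρ ≈ 0.3303 kg m⁻³.
N² = (g/ρ₀)·Δρ/Δz = g·(Δρ/ρ₀)/Δz = 9.8 × 3.226 × 10⁻⁴ / 52 = 6.0798 × 10⁻⁵ s⁻².
N = √(6.0798 × 10⁻⁵) = 7.7973 × 10⁻³ rad s⁻¹ ≈ 7.80 × 10⁻³ rad s⁻¹.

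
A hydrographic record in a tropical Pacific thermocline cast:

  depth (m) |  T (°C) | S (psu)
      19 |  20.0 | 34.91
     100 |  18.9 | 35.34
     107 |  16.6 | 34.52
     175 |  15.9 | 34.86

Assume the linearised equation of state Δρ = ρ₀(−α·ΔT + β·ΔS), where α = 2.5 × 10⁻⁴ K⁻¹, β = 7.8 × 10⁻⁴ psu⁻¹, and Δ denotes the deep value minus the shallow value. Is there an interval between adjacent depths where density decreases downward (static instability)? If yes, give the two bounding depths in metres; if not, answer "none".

100–107 m

Evaluate Δρ/ρ₀ = −αΔT + βΔS across each adjacent pair:
  19–100 m: −αΔT+βΔS = −(2.5 × 10⁻⁴)(-1.1)+(7.8 × 10⁻⁴)(+0.43) = 6.1 × 10⁻⁴ → stable
  100–107 m: −αΔT+βΔS = −(2.5 × 10⁻⁴)(-2.3)+(7.8 × 10⁻⁴)(-0.82) = -6.5 × 10⁻⁵ → UNSTABLE
  107–175 m: −αΔT+βΔS = −(2.5 × 10⁻⁴)(-0.7)+(7.8 × 10⁻⁴)(+0.34) = 4.4 × 10⁻⁴ → stable
The 100–107 m interval has Δρ < 0: lighter water underlies denser water.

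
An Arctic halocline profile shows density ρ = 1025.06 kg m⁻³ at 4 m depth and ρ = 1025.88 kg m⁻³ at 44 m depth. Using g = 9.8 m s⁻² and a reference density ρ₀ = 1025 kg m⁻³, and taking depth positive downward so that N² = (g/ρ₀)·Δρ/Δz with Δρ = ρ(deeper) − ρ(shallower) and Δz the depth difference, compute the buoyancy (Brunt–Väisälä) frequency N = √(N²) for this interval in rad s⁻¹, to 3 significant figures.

0.0140 rad s⁻¹

Δρ = 1025.88 − 1025.06 = 0.82 kg m⁻³ over Δz = 44 − 4 = 40 m.
N² = (9.8/1025) × (0.82/40) = 1.9600 × 10⁻⁴ s⁻².
N = √(1.9600 × 10⁻⁴) = 0.014000 rad s⁻¹ ≈ 0.0140 rad s⁻¹.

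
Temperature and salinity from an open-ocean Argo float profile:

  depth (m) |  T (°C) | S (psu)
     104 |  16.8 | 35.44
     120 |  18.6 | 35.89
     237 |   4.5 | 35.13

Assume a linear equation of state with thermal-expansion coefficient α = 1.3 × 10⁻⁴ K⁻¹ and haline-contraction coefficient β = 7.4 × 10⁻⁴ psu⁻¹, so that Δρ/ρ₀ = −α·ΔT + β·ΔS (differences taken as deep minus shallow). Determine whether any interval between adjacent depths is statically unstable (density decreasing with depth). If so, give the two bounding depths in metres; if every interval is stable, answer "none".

Evaluate Δρ/ρ₀ = −αΔT + βΔS across each adjacent pair:
  104–120 m: −αΔT+βΔS = −(1.3 × 10⁻⁴)(+1.8)+(7.4 × 10⁻⁴)(+0.45) = 9.9 × 10⁻⁵ → stable
  120–237 m: −αΔT+βΔS = −(1.3 × 10⁻⁴)(-14.1)+(7.4 × 10⁻⁴)(-0.76) = 1.3 × 10⁻³ → stable
Every interval has Δρ > 0: the column is stably stratified throughout.

none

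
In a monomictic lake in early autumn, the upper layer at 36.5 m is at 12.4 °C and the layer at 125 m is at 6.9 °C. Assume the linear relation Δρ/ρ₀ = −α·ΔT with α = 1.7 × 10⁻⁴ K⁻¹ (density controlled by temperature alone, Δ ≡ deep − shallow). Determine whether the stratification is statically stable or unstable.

stable

ΔT = 6.9 − 12.4 = -5.5 K, so Δρ/ρ₀ = −αΔT = 9.35 × 10⁻⁴.
Δρ/ρ₀ > 0, so Δρ > 0: deeper water is denser → statically stable.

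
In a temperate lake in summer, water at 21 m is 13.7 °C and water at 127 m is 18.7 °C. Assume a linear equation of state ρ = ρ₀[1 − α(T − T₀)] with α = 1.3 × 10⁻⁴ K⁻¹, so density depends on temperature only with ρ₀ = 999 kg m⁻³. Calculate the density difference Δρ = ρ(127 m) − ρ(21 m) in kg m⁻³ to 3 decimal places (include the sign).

-0.649 kg m⁻³

ΔT = +5.0 K, Δρ/ρ₀ = −αΔT = -6.50 × 10⁻⁴.
Δρ = 999 × (-6.50 × 10⁻⁴) = -0.649 kg m⁻³.
Negative Δρ: lighter below, statically unstable.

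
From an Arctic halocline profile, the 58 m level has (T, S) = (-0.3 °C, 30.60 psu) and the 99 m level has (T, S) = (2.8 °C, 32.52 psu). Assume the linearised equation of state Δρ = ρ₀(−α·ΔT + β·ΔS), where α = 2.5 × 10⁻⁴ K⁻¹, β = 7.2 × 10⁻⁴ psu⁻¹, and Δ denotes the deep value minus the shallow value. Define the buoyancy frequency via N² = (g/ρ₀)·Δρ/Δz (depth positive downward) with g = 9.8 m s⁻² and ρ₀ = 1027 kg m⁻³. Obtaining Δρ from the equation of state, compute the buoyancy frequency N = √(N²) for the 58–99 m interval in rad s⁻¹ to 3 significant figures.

0.0120 rad s⁻¹

ΔT = +3.1 K, ΔS = +1.92 psu (deep − shallow).
Δρ/ρ₀ = −αΔT + βΔS = -7.75 × 10⁻⁴ + 1.3824 × 10⁻³ = 6.074 × 10⁻⁴, so Δρ ≈ 0.6238 kg m⁻³.
N² = (g/ρ₀)·Δρ/Δz = g·(Δρ/ρ₀)/Δz = 9.8 × 6.074 × 10⁻⁴ / 41 = 1.4518 × 10⁻⁴ s⁻².
N = √(1.4518 × 10⁻⁴) = 0.012049 rad s⁻¹ ≈ 0.0120 rad s⁻¹.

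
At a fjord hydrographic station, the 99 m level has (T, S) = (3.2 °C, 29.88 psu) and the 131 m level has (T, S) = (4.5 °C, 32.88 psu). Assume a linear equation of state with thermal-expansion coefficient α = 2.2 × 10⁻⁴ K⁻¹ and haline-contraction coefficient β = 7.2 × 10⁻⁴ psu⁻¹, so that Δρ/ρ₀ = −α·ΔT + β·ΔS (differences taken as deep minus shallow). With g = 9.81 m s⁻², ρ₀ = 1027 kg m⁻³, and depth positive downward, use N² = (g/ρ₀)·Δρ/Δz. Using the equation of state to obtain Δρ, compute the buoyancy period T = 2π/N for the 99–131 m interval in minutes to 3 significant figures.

4.37 min

ΔT = +1.3 K, ΔS = +3.00 psu (deep − shallow).
Δρ/ρ₀ = −αΔT + βΔS = -2.86 × 10⁻⁴ + 2.16 × 10⁻³ = 1.874 × 10⁻³, so Δρ ≈ 1.925 kg m⁻³.
N² = (g/ρ₀)·Δρ/Δz = g·(Δρ/ρ₀)/Δz = 9.81 × 1.874 × 10⁻³ / 32 = 5.7450 × 10⁻⁴ s⁻².
N = √(5.7450 × 10⁻⁴) = 0.023969 rad s⁻¹ → T = 2π/N = 262.14 s = 4.3690 min ≈ 4.37 min.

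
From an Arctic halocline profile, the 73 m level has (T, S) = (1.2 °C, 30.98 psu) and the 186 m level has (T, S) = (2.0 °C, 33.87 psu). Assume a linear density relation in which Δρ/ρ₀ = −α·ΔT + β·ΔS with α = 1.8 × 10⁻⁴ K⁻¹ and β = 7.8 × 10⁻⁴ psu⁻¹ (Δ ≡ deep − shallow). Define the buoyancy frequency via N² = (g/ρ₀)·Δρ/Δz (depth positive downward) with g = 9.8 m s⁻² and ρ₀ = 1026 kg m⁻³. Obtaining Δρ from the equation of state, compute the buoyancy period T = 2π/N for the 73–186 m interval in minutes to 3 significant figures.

ΔT = +0.8 K, ΔS = +2.89 psu (deep − shallow).
Δρ/ρ₀ = −αΔT + βΔS = -1.44 × 10⁻⁴ + 2.2542 × 10⁻³ = 2.1102 × 10⁻³, so Δρ ≈ 2.165 kg m⁻³.
N² = (g/ρ₀)·Δρ/Δz = g·(Δρ/ρ₀)/Δz = 9.8 × 2.1102 × 10⁻³ / 113 = 1.8301 × 10⁻⁴ s⁻².
N = √(1.8301 × 10⁻⁴) = 0.013528 rad s⁻¹ → T = 2π/N = 464.46 s = 7.7410 min ≈ 7.74 min.

7.74 min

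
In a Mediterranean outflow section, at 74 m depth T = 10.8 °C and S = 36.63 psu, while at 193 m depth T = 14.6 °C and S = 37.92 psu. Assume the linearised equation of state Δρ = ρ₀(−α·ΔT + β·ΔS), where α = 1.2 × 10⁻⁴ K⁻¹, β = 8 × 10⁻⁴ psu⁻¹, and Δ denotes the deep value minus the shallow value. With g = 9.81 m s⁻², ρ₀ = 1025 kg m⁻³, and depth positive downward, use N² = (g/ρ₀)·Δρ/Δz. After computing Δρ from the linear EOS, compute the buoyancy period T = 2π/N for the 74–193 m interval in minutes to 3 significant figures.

15.2 min

ΔT = +3.8 K, ΔS = +1.29 psu (deep − shallow).
Δρ/ρ₀ = −αΔT + βΔS = -4.56 × 10⁻⁴ + 1.032 × 10⁻³ = 5.76 × 10⁻⁴, so Δρ ≈ 0.5904 kg m⁻³.
N² = (g/ρ₀)·Δρ/Δz = g·(Δρ/ρ₀)/Δz = 9.81 × 5.76 × 10⁻⁴ / 119 = 4.7484 × 10⁻⁵ s⁻².
N = √(4.7484 × 10⁻⁵) = 6.8909 × 10⁻³ rad s⁻¹ → T = 2π/N = 911.81 s = 15.197 min ≈ 15.2 min.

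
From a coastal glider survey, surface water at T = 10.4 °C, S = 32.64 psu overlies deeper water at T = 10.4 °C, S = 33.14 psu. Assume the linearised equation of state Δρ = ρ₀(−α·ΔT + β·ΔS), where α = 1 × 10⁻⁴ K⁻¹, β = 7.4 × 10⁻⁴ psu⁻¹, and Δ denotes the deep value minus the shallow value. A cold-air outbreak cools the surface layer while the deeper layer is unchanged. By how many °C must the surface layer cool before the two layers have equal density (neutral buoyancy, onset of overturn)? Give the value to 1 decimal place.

3.7 °C

Neutral buoyancy requires Δρ = 0, i.e. −α(T_deep − T_surf′) + β(S_deep − S_surf) = 0.
T_surf′ = T_deep − (β/α)·ΔS = 10.4 − (7.4 × 10⁻⁴/1 × 10⁻⁴)·(+0.50) = 6.700 °C.
Cooling required: 10.4 − (6.700) = 3.700 °C.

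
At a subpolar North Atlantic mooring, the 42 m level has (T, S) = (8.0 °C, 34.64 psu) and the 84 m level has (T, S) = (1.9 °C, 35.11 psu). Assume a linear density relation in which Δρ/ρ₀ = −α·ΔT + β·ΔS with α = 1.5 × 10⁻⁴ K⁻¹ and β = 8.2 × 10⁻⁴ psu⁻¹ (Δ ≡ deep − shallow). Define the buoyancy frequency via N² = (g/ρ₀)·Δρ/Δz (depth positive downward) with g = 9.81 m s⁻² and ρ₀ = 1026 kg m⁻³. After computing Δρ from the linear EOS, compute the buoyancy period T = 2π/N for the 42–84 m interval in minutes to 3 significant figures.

6.01 min

ΔT = -6.1 K, ΔS = +0.47 psu (deep − shallow).
Δρ/ρ₀ = −αΔT + βΔS = 9.15 × 10⁻⁴ + 3.854 × 10⁻⁴ = 1.3004 × 10⁻³, so Δρ ≈ 1.334 kg m⁻³.
N² = (g/ρ₀)·Δρ/Δz = g·(Δρ/ρ₀)/Δz = 9.81 × 1.3004 × 10⁻³ / 42 = 3.0374 × 10⁻⁴ s⁻².
N = √(3.0374 × 10⁻⁴) = 0.017428 rad s⁻¹ → T = 2π/N = 360.52 s = 6.0087 min ≈ 6.01 min.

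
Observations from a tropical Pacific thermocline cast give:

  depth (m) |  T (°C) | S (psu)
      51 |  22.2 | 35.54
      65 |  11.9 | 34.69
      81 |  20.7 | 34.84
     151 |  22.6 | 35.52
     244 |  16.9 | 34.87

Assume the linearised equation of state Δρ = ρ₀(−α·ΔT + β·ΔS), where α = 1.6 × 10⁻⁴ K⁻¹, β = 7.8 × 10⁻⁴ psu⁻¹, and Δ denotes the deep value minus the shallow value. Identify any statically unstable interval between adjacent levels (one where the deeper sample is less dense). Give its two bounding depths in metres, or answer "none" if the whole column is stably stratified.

65–81 m

Evaluate Δρ/ρ₀ = −αΔT + βΔS across each adjacent pair:
  51–65 m: −αΔT+βΔS = −(1.6 × 10⁻⁴)(-10.3)+(7.8 × 10⁻⁴)(-0.85) = 9.9 × 10⁻⁴ → stable
  65–81 m: −αΔT+βΔS = −(1.6 × 10⁻⁴)(+8.8)+(7.8 × 10⁻⁴)(+0.15) = -1.3 × 10⁻³ → UNSTABLE
  81–151 m: −αΔT+βΔS = −(1.6 × 10⁻⁴)(+1.9)+(7.8 × 10⁻⁴)(+0.68) = 2.3 × 10⁻⁴ → stable
  151–244 m: −αΔT+βΔS = −(1.6 × 10⁻⁴)(-5.7)+(7.8 × 10⁻⁴)(-0.65) = 4.1 × 10⁻⁴ → stable
The 65–81 m interval has Δρ < 0: lighter water underlies denser water.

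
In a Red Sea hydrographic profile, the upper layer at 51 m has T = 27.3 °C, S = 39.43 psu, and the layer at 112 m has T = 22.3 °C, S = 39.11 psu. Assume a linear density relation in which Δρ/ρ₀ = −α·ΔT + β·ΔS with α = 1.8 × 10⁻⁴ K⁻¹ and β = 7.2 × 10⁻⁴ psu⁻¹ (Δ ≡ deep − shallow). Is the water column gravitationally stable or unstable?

stable

ΔT = 22.3 − 27.3 = -5.0 K and ΔS = 39.11 − 39.43 = -0.32 psu (deep − shallow).
−αΔT = 9.00 × 10⁻⁴; βΔS = -2.304 × 10⁻⁴; sum Δρ/ρ₀ = 6.696 × 10⁻⁴.
Δρ/ρ₀ > 0, so Δρ > 0: deeper water is denser → statically stable.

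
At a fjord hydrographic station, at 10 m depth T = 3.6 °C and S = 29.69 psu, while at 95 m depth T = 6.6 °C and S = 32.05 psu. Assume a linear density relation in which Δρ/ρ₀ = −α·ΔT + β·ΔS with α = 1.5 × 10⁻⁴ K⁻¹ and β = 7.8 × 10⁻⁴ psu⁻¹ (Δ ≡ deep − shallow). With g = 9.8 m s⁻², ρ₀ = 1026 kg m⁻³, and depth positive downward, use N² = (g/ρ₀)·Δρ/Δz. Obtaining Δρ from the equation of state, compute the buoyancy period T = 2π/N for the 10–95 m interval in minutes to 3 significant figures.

ΔT = +3.0 K, ΔS = +2.36 psu (deep − shallow).
Δρ/ρ₀ = −αΔT + βΔS = -4.50 × 10⁻⁴ + 1.8408 × 10⁻³ = 1.3908 × 10⁻³, so Δρ ≈ 1.427 kg m⁻³.
N² = (g/ρ₀)·Δρ/Δz = g·(Δρ/ρ₀)/Δz = 9.8 × 1.3908 × 10⁻³ / 85 = 1.6035 × 10⁻⁴ s⁻².
N = √(1.6035 × 10⁻⁴) = 0.012663 rad s⁻¹ → T = 2π/N = 496.18 s = 8.2697 min ≈ 8.27 min.

8.27 min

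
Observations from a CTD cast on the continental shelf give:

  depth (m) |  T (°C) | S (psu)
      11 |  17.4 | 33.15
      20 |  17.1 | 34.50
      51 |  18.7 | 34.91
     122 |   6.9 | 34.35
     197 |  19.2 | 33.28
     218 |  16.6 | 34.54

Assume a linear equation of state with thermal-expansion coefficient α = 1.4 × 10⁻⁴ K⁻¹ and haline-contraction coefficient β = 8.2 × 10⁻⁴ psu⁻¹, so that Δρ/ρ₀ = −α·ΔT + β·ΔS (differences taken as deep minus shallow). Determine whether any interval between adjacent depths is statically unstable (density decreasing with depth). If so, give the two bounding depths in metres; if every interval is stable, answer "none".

Evaluate Δρ/ρ₀ = −αΔT + βΔS across each adjacent pair:
  11–20 m: −αΔT+βΔS = −(1.4 × 10⁻⁴)(-0.3)+(8.2 × 10⁻⁴)(+1.35) = 1.1 × 10⁻³ → stable
  20–51 m: −αΔT+βΔS = −(1.4 × 10⁻⁴)(+1.6)+(8.2 × 10⁻⁴)(+0.41) = 1.1 × 10⁻⁴ → stable
  51–122 m: −αΔT+βΔS = −(1.4 × 10⁻⁴)(-11.8)+(8.2 × 10⁻⁴)(-0.56) = 1.2 × 10⁻³ → stable
  122–197 m: −αΔT+βΔS = −(1.4 × 10⁻⁴)(+12.3)+(8.2 × 10⁻⁴)(-1.07) = -2.6 × 10⁻³ → UNSTABLE
  197–218 m: −αΔT+βΔS = −(1.4 × 10⁻⁴)(-2.6)+(8.2 × 10⁻⁴)(+1.26) = 1.4 × 10⁻³ → stable
The 122–197 m interval has Δρ < 0: lighter water underlies denser water.

122–197 m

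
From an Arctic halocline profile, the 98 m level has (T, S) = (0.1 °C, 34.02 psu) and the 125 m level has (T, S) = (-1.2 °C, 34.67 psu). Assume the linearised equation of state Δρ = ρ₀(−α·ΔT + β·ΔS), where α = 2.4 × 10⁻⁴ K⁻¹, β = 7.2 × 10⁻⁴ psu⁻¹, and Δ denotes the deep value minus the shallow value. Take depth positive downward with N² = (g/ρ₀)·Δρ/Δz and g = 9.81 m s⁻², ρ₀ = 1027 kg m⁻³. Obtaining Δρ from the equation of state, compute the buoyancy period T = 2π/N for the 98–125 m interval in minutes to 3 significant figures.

6.22 min

ΔT = -1.3 K, ΔS = +0.65 psu (deep − shallow).
Δρ/ρ₀ = −αΔT + βΔS = 3.12 × 10⁻⁴ + 4.68 × 10⁻⁴ = 7.80 × 10⁻⁴, so Δρ ≈ 0.8011 kg m⁻³.
N² = (g/ρ₀)·Δρ/Δz = g·(Δρ/ρ₀)/Δz = 9.81 × 7.80 × 10⁻⁴ / 27 = 2.8340 × 10⁻⁴ s⁻².
N = √(2.8340 × 10⁻⁴) = 0.016834 rad s⁻¹ → T = 2π/N = 373.24 s = 6.2207 min ≈ 6.22 min.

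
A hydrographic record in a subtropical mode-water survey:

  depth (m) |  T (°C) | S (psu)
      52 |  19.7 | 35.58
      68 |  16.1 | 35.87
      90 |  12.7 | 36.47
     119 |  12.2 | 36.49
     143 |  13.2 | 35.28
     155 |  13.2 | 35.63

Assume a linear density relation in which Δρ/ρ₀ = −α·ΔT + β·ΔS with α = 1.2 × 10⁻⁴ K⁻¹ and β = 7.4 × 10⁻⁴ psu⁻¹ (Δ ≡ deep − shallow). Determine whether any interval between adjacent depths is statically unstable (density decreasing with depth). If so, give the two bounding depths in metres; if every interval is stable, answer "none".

119–143 m

Evaluate Δρ/ρ₀ = −αΔT + βΔS across each adjacent pair:
  52–68 m: −αΔT+βΔS = −(1.2 × 10⁻⁴)(-3.6)+(7.4 × 10⁻⁴)(+0.29) = 6.5 × 10⁻⁴ → stable
  68–90 m: −αΔT+βΔS = −(1.2 × 10⁻⁴)(-3.4)+(7.4 × 10⁻⁴)(+0.60) = 8.5 × 10⁻⁴ → stable
  90–119 m: −αΔT+βΔS = −(1.2 × 10⁻⁴)(-0.5)+(7.4 × 10⁻⁴)(+0.02) = 7.5 × 10⁻⁵ → stable
  119–143 m: −αΔT+βΔS = −(1.2 × 10⁻⁴)(+1.0)+(7.4 × 10⁻⁴)(-1.21) = -1.0 × 10⁻³ → UNSTABLE
  143–155 m: −αΔT+βΔS = −(1.2 × 10⁻⁴)(+0.0)+(7.4 × 10⁻⁴)(+0.35) = 2.6 × 10⁻⁴ → stable
The 119–143 m interval has Δρ < 0: lighter water underlies denser water.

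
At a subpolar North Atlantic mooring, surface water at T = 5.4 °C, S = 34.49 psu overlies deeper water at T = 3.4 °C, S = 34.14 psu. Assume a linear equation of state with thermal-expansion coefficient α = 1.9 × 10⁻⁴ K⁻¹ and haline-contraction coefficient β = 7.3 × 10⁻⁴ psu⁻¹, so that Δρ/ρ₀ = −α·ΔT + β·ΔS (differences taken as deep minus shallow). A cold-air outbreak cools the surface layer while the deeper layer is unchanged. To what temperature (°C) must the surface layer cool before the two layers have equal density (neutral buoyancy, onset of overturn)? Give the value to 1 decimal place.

Neutral buoyancy requires Δρ = 0, i.e. −α(T_deep − T_surf′) + β(S_deep − S_surf) = 0.
T_surf′ = T_deep − (β/α)·ΔS = 3.4 − (7.3 × 10⁻⁴/1.9 × 10⁻⁴)·(-0.35) = 4.745 °C.
Cooling required: 5.4 − (4.745) = 0.655 °C.

4.7 °C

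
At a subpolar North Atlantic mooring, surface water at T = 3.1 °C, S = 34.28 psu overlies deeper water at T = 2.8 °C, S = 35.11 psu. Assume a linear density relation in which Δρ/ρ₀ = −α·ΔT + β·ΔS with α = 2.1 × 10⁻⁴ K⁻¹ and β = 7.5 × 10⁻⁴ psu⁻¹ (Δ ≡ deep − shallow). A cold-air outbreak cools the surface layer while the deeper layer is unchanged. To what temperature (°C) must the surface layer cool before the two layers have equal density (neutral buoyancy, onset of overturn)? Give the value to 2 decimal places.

Neutral buoyancy requires Δρ = 0, i.e. −α(T_deep − T_surf′) + β(S_deep − S_surf) = 0.
T_surf′ = T_deep − (β/α)·ΔS = 2.8 − (7.5 × 10⁻⁴/2.1 × 10⁻⁴)·(+0.83) = -0.1643 °C.
Cooling required: 3.1 − (-0.1643) = 3.2643 °C.

-0.16 °C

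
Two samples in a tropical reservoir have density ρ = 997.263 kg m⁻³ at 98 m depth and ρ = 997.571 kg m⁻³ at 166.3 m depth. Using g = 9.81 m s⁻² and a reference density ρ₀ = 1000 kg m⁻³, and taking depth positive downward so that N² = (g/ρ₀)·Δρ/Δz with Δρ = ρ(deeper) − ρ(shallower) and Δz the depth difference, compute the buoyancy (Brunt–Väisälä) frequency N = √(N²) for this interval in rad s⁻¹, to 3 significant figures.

Δρ = 997.571 − 997.263 = 0.308 kg m⁻³ over Δz = 166.3 − 98 = 68.3 m.
N² = (9.81/1000) × (0.308/68.3) = 4.4238 × 10⁻⁵ s⁻².
N = √(4.4238 × 10⁻⁵) = 6.6512 × 10⁻³ rad s⁻¹ ≈ 6.65 × 10⁻³ rad s⁻¹.

6.65 × 10⁻³ rad s⁻¹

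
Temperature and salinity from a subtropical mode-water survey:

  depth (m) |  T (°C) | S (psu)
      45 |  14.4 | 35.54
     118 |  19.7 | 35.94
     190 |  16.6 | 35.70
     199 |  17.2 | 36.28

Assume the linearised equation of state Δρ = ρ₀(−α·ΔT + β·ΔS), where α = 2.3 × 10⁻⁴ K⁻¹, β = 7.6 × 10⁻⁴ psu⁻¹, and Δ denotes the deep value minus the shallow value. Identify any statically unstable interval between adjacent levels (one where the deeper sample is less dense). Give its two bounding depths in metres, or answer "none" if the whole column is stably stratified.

45–118 m

Evaluate Δρ/ρ₀ = −αΔT + βΔS across each adjacent pair:
  45–118 m: −αΔT+βΔS = −(2.3 × 10⁻⁴)(+5.3)+(7.6 × 10⁻⁴)(+0.40) = -9.2 × 10⁻⁴ → UNSTABLE
  118–190 m: −αΔT+βΔS = −(2.3 × 10⁻⁴)(-3.1)+(7.6 × 10⁻⁴)(-0.24) = 5.3 × 10⁻⁴ → stable
  190–199 m: −αΔT+βΔS = −(2.3 × 10⁻⁴)(+0.6)+(7.6 × 10⁻⁴)(+0.58) = 3.0 × 10⁻⁴ → stable
The 45–118 m interval has Δρ < 0: lighter water underlies denser water.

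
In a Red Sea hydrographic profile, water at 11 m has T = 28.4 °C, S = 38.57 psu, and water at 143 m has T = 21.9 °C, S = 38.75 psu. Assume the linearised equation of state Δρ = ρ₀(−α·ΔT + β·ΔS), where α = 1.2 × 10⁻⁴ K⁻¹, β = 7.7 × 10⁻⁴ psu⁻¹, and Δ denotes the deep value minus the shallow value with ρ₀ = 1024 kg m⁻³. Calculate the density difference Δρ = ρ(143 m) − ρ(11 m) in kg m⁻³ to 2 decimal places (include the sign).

ΔT = -6.5 K, ΔS = +0.18 psu (deep − shallow).
Δρ/ρ₀ = −(1.2 × 10⁻⁴)(-6.5) + (7.7 × 10⁻⁴)(+0.18) = 9.186 × 10⁻⁴.
Δρ = 1024 × (9.186 × 10⁻⁴) = +0.94 kg m⁻³.
Positive Δρ: denser below, stable.

+0.94 kg m⁻³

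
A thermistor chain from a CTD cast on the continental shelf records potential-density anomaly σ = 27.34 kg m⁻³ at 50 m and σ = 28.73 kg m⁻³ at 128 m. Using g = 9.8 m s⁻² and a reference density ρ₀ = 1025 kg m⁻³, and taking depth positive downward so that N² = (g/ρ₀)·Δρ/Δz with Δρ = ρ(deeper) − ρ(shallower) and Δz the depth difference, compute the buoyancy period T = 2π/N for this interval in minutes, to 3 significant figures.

Δρ = 1028.73 − 1027.34 = 1.39 kg m⁻³ over Δz = 128 − 50 = 78 m.
N² = (9.8/1025) × (1.39/78) = 1.7038 × 10⁻⁴ s⁻².
N = √(1.7038 × 10⁻⁴) = 0.013053 rad s⁻¹, so T = 2π/N = 481.36 s = 8.0227 min ≈ 8.02 min.

8.02 min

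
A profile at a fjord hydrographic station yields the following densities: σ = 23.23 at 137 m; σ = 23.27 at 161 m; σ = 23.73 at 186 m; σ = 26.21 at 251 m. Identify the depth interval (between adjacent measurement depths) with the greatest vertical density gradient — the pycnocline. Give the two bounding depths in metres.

186–251 m

Compute the density gradient over each adjacent pair:
  137–161 m: Δρ/Δz = 0.04/24 = 1.7 × 10⁻³ kg m⁻⁴
  161–186 m: Δρ/Δz = 0.46/25 = 0.018 kg m⁻⁴
  186–251 m: Δρ/Δz = 2.48/65 = 0.038 kg m⁻⁴
The largest gradient is in the 186–251 m interval — the pycnocline.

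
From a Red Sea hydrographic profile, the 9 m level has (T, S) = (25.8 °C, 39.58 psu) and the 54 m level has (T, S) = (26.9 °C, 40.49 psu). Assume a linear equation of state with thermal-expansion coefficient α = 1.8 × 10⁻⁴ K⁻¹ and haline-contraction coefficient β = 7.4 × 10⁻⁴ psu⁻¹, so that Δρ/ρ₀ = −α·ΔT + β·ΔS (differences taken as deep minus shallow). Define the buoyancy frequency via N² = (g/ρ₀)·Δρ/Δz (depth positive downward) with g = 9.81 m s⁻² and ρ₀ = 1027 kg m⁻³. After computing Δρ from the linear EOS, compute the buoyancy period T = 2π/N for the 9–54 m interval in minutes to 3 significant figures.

ΔT = +1.1 K, ΔS = +0.91 psu (deep − shallow).
Δρ/ρ₀ = −αΔT + βΔS = -1.98 × 10⁻⁴ + 6.734 × 10⁻⁴ = 4.754 × 10⁻⁴, so Δρ ≈ 0.4882 kg m⁻³.
N² = (g/ρ₀)·Δρ/Δz = g·(Δρ/ρ₀)/Δz = 9.81 × 4.754 × 10⁻⁴ / 45 = 1.0364 × 10⁻⁴ s⁻².
N = √(1.0364 × 10⁻⁴) = 0.010180 rad s⁻¹ → T = 2π/N = 617.21 s = 10.287 min ≈ 10.3 min.

10.3 min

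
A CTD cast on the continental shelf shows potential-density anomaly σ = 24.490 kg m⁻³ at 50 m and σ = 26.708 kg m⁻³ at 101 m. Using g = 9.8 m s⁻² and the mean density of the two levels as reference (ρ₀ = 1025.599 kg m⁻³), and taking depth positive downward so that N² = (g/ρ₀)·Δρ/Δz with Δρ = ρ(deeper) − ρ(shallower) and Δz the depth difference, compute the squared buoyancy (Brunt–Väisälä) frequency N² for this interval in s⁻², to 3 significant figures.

Δρ = 1026.708 − 1024.490 = 2.218 kg m⁻³ over Δz = 101 − 50 = 51 m.
N² = (9.8/1025.599) × (2.218/51) = 4.1557 × 10⁻⁴ s⁻² ≈ 4.16 × 10⁻⁴ s⁻².

4.16 × 10⁻⁴ s⁻²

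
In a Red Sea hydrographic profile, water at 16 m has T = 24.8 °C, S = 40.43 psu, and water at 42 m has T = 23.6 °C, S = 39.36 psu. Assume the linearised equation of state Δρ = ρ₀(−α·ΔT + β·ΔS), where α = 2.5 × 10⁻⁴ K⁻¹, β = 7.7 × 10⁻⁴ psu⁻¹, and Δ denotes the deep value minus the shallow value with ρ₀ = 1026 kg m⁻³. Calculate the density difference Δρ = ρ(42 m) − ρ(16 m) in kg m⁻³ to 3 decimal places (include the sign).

ΔT = -1.2 K, ΔS = -1.07 psu (deep − shallow).
Δρ/ρ₀ = −(2.5 × 10⁻⁴)(-1.2) + (7.7 × 10⁻⁴)(-1.07) = -5.239 × 10⁻⁴.
Δρ = 1026 × (-5.239 × 10⁻⁴) = -0.538 kg m⁻³.
Negative Δρ: lighter below, statically unstable.

-0.538 kg m⁻³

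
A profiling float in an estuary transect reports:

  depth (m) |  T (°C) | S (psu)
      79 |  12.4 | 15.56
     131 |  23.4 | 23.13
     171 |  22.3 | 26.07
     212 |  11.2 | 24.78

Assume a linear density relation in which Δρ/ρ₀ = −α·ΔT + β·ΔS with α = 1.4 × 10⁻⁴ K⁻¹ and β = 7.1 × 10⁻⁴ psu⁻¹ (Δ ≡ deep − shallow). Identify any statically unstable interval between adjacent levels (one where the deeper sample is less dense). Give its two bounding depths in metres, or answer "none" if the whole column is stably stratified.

none

Evaluate Δρ/ρ₀ = −αΔT + βΔS across each adjacent pair:
  79–131 m: −αΔT+βΔS = −(1.4 × 10⁻⁴)(+11.0)+(7.1 × 10⁻⁴)(+7.57) = 3.8 × 10⁻³ → stable
  131–171 m: −αΔT+βΔS = −(1.4 × 10⁻⁴)(-1.1)+(7.1 × 10⁻⁴)(+2.94) = 2.2 × 10⁻³ → stable
  171–212 m: −αΔT+βΔS = −(1.4 × 10⁻⁴)(-11.1)+(7.1 × 10⁻⁴)(-1.29) = 6.4 × 10⁻⁴ → stable
Every interval has Δρ > 0: the column is stably stratified throughout.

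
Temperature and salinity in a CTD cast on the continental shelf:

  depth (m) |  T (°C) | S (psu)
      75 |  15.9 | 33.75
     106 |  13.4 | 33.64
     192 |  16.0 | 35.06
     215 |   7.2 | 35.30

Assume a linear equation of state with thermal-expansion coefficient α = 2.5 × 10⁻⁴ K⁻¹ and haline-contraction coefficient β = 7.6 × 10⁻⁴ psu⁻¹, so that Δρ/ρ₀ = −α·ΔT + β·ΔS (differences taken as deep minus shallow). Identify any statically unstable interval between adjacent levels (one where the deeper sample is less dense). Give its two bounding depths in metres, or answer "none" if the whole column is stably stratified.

none

Evaluate Δρ/ρ₀ = −αΔT + βΔS across each adjacent pair:
  75–106 m: −αΔT+βΔS = −(2.5 × 10⁻⁴)(-2.5)+(7.6 × 10⁻⁴)(-0.11) = 5.4 × 10⁻⁴ → stable
  106–192 m: −αΔT+βΔS = −(2.5 × 10⁻⁴)(+2.6)+(7.6 × 10⁻⁴)(+1.42) = 4.3 × 10⁻⁴ → stable
  192–215 m: −αΔT+βΔS = −(2.5 × 10⁻⁴)(-8.8)+(7.6 × 10⁻⁴)(+0.24) = 2.4 × 10⁻³ → stable
Every interval has Δρ > 0: the column is stably stratified throughout.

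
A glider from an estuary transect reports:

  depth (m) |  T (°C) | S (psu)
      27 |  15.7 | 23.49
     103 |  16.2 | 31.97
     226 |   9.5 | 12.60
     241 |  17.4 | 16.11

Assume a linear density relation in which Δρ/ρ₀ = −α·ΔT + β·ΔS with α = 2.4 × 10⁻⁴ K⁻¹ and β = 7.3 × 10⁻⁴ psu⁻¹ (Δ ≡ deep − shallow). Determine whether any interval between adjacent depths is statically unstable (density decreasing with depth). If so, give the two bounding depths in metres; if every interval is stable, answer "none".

Evaluate Δρ/ρ₀ = −αΔT + βΔS across each adjacent pair:
  27–103 m: −αΔT+βΔS = −(2.4 × 10⁻⁴)(+0.5)+(7.3 × 10⁻⁴)(+8.48) = 6.1 × 10⁻³ → stable
  103–226 m: −αΔT+βΔS = −(2.4 × 10⁻⁴)(-6.7)+(7.3 × 10⁻⁴)(-19.37) = -0.013 → UNSTABLE
  226–241 m: −αΔT+βΔS = −(2.4 × 10⁻⁴)(+7.9)+(7.3 × 10⁻⁴)(+3.51) = 6.7 × 10⁻⁴ → stable
The 103–226 m interval has Δρ < 0: lighter water underlies denser water.

103–226 m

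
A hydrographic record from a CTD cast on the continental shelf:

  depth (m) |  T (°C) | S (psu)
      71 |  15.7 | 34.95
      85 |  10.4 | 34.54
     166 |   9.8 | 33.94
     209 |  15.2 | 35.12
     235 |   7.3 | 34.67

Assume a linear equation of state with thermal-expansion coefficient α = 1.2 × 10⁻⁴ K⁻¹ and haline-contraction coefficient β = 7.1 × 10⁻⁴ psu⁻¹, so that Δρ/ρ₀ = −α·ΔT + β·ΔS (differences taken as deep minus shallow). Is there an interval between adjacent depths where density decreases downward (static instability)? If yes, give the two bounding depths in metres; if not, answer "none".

Evaluate Δρ/ρ₀ = −αΔT + βΔS across each adjacent pair:
  71–85 m: −αΔT+βΔS = −(1.2 × 10⁻⁴)(-5.3)+(7.1 × 10⁻⁴)(-0.41) = 3.4 × 10⁻⁴ → stable
  85–166 m: −αΔT+βΔS = −(1.2 × 10⁻⁴)(-0.6)+(7.1 × 10⁻⁴)(-0.60) = -3.5 × 10⁻⁴ → UNSTABLE
  166–209 m: −αΔT+βΔS = −(1.2 × 10⁻⁴)(+5.4)+(7.1 × 10⁻⁴)(+1.18) = 1.9 × 10⁻⁴ → stable
  209–235 m: −αΔT+βΔS = −(1.2 × 10⁻⁴)(-7.9)+(7.1 × 10⁻⁴)(-0.45) = 6.3 × 10⁻⁴ → stable
The 85–166 m interval has Δρ < 0: lighter water underlies denser water.

85–166 m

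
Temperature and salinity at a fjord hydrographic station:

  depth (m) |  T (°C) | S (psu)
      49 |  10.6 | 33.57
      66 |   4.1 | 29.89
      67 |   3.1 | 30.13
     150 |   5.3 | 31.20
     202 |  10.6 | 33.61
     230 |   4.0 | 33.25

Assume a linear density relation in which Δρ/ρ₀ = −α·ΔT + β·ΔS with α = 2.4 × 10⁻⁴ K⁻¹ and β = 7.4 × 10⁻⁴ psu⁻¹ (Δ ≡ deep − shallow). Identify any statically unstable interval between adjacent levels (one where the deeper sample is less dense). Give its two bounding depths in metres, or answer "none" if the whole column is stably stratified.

49–66 m

Evaluate Δρ/ρ₀ = −αΔT + βΔS across each adjacent pair:
  49–66 m: −αΔT+βΔS = −(2.4 × 10⁻⁴)(-6.5)+(7.4 × 10⁻⁴)(-3.68) = -1.2 × 10⁻³ → UNSTABLE
  66–67 m: −αΔT+βΔS = −(2.4 × 10⁻⁴)(-1.0)+(7.4 × 10⁻⁴)(+0.24) = 4.2 × 10⁻⁴ → stable
  67–150 m: −αΔT+βΔS = −(2.4 × 10⁻⁴)(+2.2)+(7.4 × 10⁻⁴)(+1.07) = 2.6 × 10⁻⁴ → stable
  150–202 m: −αΔT+βΔS = −(2.4 × 10⁻⁴)(+5.3)+(7.4 × 10⁻⁴)(+2.41) = 5.1 × 10⁻⁴ → stable
  202–230 m: −αΔT+βΔS = −(2.4 × 10⁻⁴)(-6.6)+(7.4 × 10⁻⁴)(-0.36) = 1.3 × 10⁻³ → stable
The 49–66 m interval has Δρ < 0: lighter water underlies denser water.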